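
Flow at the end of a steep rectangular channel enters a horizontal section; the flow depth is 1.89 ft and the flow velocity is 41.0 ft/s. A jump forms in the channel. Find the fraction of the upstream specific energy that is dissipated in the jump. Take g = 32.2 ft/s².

Fr₁ = V₁/√(g·y₁) = 41.0/√(32.2×1.89) = 5.26.
By Bélanger, y₂/y₁ = ½[√(1 + 8Fr₁²) − 1] = ½[√222.0 − 1] = 6.95.
y₂ = 6.95 × 1.89 = 13.1 ft.
E₁ = y₁ + V₁²/2g = 28.0 ft. ΔE = (y₂ − y₁)³/(4y₁y₂) = 14.3 ft. ΔE/E₁ = 14.3/28.0 = 0.511.

ΔE/E₁ = 0.511 (51.1%)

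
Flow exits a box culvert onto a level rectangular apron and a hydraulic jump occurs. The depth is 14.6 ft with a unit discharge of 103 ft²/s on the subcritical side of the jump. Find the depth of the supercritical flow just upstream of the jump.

V₂ = q/y₂ = 103/14.6 = 7.05 ft/s; Fr₂ = V₂/√(g·y₂) = 0.325.
Applying the sequent-depth relation in reverse, y₁/y₂ = ½[√(1 + 8Fr₂²) − 1] = ½[√1.847 − 1] = 0.180.
y₁ = 0.180 × 14.6 = 2.62 ft.

y₁ = 2.62 ft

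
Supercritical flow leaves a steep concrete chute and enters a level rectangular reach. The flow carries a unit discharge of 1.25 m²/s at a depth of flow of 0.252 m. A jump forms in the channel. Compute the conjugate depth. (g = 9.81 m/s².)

V₁ = q/y₁ = 1.25/0.252 = 4.96 m/s. Fr₁ = V₁/√(g·y₁) = 4.96/√(9.81×0.252) = 3.15.
Conjugate-depth relation: y₂/y₁ = ½[√(1 + 8Fr₁²) − 1] = ½[√80.62 − 1] = 3.99.
y₂ = 3.99 × 0.252 = 1.01 m.

y₂ = 1.01 m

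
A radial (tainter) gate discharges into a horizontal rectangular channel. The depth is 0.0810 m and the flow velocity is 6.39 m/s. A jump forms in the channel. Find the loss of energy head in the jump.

Fr₁ = V₁/√(g·y₁) = 6.39/√(9.81×0.0810) = 7.17.
From the momentum equation for a rectangular channel, y₂/y₁ = ½[√(1 + 8Fr₁²) − 1] = ½[√412.1 − 1] = 9.65.
y₂ = 9.65 × 0.0810 = 0.782 m.
q = V₁·y₁ = 6.39 × 0.0810 = 0.518 m²/s. V₂ = q/y₂ = 0.518/0.782 = 0.662 m/s. E₁ = y₁ + V₁²/2g = 2.16 m; E₂ = y₂ + V₂²/2g = 0.804 m. ΔE = E₁ − E₂ = 1.36 m.

ΔE = 1.36 m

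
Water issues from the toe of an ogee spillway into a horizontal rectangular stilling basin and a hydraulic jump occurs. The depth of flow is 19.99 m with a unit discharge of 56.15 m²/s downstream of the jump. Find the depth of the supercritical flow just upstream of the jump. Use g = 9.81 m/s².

V₂ = q/y₂ = 56.15/19.99 = 2.809 m/s; Fr₂ = V₂/√(g·y₂) = 0.2006.
Applying the sequent-depth relation in reverse, y₁/y₂ = ½[√(1 + 8Fr₂²) − 1] = ½[√1.3219 − 1] = 0.07486.
y₁ = 0.07486 × 19.99 = 1.497 m.

y₁ = 1.497 m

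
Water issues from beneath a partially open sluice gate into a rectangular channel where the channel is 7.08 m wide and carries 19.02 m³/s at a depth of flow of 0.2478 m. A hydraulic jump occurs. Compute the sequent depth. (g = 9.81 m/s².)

q = Q/b = 19.02/7.08 = 2.686 m²/s; V₁ = q/y₁ = 10.84 m/s. Fr₁ = V₁/√(g·y₁) = 6.953.
By Bélanger, y₂/y₁ = ½[√(1 + 8Fr₁²) − 1] = ½[√387.79 − 1] = 9.346.
y₂ = 9.346 × 0.2478 = 2.316 m.

y₂ = 2.316 m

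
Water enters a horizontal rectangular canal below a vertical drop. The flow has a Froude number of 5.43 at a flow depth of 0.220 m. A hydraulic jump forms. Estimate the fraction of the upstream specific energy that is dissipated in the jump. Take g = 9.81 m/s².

Fr₁ = 5.43 (given).
From the momentum equation for a rectangular channel, y₂/y₁ = ½[√(1 + 8Fr₁²) − 1] = ½[√236.9 − 1] = 7.20.
y₂ = 7.20 × 0.220 = 1.58 m.
E₁ = y₁(1 + Fr₁²/2) = 0.220×(1 + 5.43²/2) = 3.46 m. ΔE = (y₂ − y₁)³/(4y₁y₂) = 1.82 m. ΔE/E₁ = 1.82/3.46 = 0.525.

ΔE/E₁ = 0.525 (52.5%)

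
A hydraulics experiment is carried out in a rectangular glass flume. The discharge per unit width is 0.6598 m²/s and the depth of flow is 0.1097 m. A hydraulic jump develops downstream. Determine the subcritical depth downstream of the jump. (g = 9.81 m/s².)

y₂ = 0.8463 m

V₁ = q/y₁ = 0.6598/0.1097 = 6.015 m/s. Fr₁ = V₁/√(g·y₁) = 6.015/√(9.81×0.1097) = 5.798.
By Bélanger, y₂/y₁ = ½[√(1 + 8Fr₁²) − 1] = ½[√269.92 − 1] = 7.715.
y₂ = 7.715 × 0.1097 = 0.8463 m.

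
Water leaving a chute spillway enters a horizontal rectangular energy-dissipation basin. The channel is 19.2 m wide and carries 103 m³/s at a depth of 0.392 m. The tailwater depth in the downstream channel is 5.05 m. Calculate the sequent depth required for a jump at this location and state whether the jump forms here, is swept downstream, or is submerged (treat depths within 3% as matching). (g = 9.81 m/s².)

q = Q/b = 103/19.2 = 5.36 m²/s; V₁ = q/y₁ = 13.7 m/s. Fr₁ = V₁/√(g·y₁) = 6.98.
Sequent-depth ratio: y₂/y₁ = ½[√(1 + 8Fr₁²) − 1] = ½[√390.6 − 1] = 9.38.
y₂ = 9.38 × 0.392 = 3.68 m.
Tailwater y_tw = 5.05 m: y_tw > y₂, so the jump is submerged.

y₂ = 3.68 m; the jump is submerged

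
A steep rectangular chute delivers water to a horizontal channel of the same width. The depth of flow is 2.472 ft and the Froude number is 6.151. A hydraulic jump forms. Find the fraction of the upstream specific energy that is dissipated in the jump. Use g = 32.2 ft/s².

Fr₁ = 6.151 (given).
Bélanger equation: y₂/y₁ = ½[√(1 + 8Fr₁²) − 1] = ½[√303.68 − 1] = 8.213.
y₂ = 8.213 × 2.472 = 20.30 ft.
E₁ = y₁(1 + Fr₁²/2) = 2.472×(1 + 6.151²/2) = 49.24 ft. ΔE = (y₂ − y₁)³/(4y₁y₂) = 28.24 ft. ΔE/E₁ = 28.24/49.24 = 0.574.

ΔE/E₁ = 0.574 (57.4%)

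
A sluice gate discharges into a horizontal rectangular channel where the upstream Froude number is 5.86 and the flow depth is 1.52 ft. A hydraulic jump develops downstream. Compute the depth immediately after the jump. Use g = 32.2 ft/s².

Fr₁ = 5.86 (given).
Sequent-depth ratio: y₂/y₁ = ½[√(1 + 8Fr₁²) − 1] = ½[√275.7 − 1] = 7.80.
y₂ = 7.80 × 1.52 = 11.9 ft.

y₂ = 11.9 ft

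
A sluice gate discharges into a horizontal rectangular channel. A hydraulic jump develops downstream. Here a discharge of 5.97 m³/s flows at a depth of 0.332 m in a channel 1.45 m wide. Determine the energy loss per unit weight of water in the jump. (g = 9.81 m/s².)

q = Q/b = 5.97/1.45 = 4.12 m²/s; V₁ = q/y₁ = 12.4 m/s. Fr₁ = V₁/√(g·y₁) = 6.87.
Conjugate-depth relation: y₂/y₁ = ½[√(1 + 8Fr₁²) − 1] = ½[√378.8 − 1] = 9.23.
y₂ = 9.23 × 0.332 = 3.06 m.
Head loss: ΔE = (y₂ − y₁)³/(4y₁y₂) = (3.06 − 0.332)³/(4×0.332×3.06) = 20.4/4.07 = 5.01 m.

ΔE = 5.01 m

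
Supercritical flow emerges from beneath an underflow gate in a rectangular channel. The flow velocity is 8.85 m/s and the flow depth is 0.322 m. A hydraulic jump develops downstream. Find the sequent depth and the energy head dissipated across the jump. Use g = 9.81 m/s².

y₂ = 2.11 m; ΔE = 2.11 m

Fr₁ = V₁/√(g·y₁) = 8.85/√(9.81×0.322) = 4.98.
From the momentum equation for a rectangular channel, y₂/y₁ = ½[√(1 + 8Fr₁²) − 1] = ½[√199.4 − 1] = 6.56.
y₂ = 6.56 × 0.322 = 2.11 m.
Head loss: ΔE = (y₂ − y₁)³/(4y₁y₂) = (2.11 − 0.322)³/(4×0.322×2.11) = 5.74/2.72 = 2.11 m.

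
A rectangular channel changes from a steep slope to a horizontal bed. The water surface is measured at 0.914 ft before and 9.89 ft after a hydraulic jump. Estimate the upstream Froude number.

For a rectangular channel the momentum equation gives q² = ½·g·y₁·y₂·(y₁ + y₂) = ½×32.2×0.914×9.89×10.8 = 1572.
q = √1572 = 39.7 ft²/s.
V₁ = q/y₁ = 43.4 ft/s; Fr₁ = V₁/√(g·y₁) = 8.00.

Fr₁ = 8.00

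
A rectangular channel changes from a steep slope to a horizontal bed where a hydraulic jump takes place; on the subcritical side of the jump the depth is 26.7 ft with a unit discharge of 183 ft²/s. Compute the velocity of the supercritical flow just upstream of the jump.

V₂ = q/y₂ = 183/26.7 = 6.85 ft/s; Fr₂ = V₂/√(g·y₂) = 0.234.
The Bélanger relation is symmetric: y₁/y₂ = ½[√(1 + 8Fr₂²) − 1] = ½[√1.437 − 1] = 0.0994.
y₁ = 0.0994 × 26.7 = 2.65 ft.
V₁ = q/y₁ = 183/2.65 = 69.0 ft/s.

V₁ = 69.0 ft/s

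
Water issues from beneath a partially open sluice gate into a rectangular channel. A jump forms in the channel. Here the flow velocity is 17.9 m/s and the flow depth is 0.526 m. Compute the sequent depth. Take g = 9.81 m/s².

Fr₁ = V₁/√(g·y₁) = 17.9/√(9.81×0.526) = 7.88.
Bélanger equation: y₂/y₁ = ½[√(1 + 8Fr₁²) − 1] = ½[√497.8 − 1] = 10.7.
y₂ = 10.7 × 0.526 = 5.60 m.

y₂ = 5.60 m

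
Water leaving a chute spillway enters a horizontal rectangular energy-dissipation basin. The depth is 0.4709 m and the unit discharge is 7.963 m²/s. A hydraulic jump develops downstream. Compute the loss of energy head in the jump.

V₁ = q/y₁ = 7.963/0.4709 = 16.91 m/s. Fr₁ = V₁/√(g·y₁) = 16.91/√(9.81×0.4709) = 7.868.
From the momentum equation for a rectangular channel, y₂/y₁ = ½[√(1 + 8Fr₁²) − 1] = ½[√496.21 − 1] = 10.64.
y₂ = 10.64 × 0.4709 = 5.009 m.
Head loss: ΔE = (y₂ − y₁)³/(4y₁y₂) = (5.009 − 0.4709)³/(4×0.4709×5.009) = 93.48/9.436 = 9.907 m.

ΔE = 9.907 m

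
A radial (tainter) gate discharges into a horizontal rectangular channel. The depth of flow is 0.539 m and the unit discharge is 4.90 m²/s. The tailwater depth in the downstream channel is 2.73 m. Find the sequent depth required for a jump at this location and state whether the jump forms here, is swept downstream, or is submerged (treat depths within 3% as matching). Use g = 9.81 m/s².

y₂ = 2.76 m; the jump forms here

V₁ = q/y₁ = 4.90/0.539 = 9.09 m/s. Fr₁ = V₁/√(g·y₁) = 9.09/√(9.81×0.539) = 3.95.
From the momentum equation for a rectangular channel, y₂/y₁ = ½[√(1 + 8Fr₁²) − 1] = ½[√126.0 − 1] = 5.11.
y₂ = 5.11 × 0.539 = 2.76 m.
Tailwater y_tw = 2.73 m: y_tw ≈ y₂, so the jump forms here.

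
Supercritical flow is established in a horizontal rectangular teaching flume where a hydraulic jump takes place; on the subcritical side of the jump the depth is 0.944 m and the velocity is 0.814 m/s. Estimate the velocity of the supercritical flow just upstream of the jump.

Fr₂ = V₂/√(g·y₂) = 0.814/√(9.81×0.944) = 0.267.
Applying the sequent-depth relation in reverse, y₁/y₂ = ½[√(1 + 8Fr₂²) − 1] = ½[√1.572 − 1] = 0.127.
y₁ = 0.127 × 0.944 = 0.120 m.
V₁ = q/y₁ = 0.768/0.120 = 6.41 m/s.

V₁ = 6.41 m/s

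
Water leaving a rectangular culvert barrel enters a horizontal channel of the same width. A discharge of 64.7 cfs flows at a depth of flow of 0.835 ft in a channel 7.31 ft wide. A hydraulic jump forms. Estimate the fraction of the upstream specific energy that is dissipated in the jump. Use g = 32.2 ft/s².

q = Q/b = 64.7/7.31 = 8.85 ft²/s; V₁ = q/y₁ = 10.6 ft/s. Fr₁ = V₁/√(g·y₁) = 2.04.
From the momentum equation for a rectangular channel, y₂/y₁ = ½[√(1 + 8Fr₁²) − 1] = ½[√34.43 − 1] = 2.43.
y₂ = 2.43 × 0.835 = 2.03 ft.
E₁ = y₁ + V₁²/2g = 2.58 ft. ΔE = (y₂ − y₁)³/(4y₁y₂) = 0.253 ft. ΔE/E₁ = 0.253/2.58 = 0.0980.

ΔE/E₁ = 0.0980 (9.80%)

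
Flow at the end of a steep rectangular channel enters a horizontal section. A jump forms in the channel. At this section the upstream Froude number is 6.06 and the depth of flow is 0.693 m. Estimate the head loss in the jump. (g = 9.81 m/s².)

ΔE = 7.62 m

Fr₁ = 6.06 (given).
Bélanger equation: y₂/y₁ = ½[√(1 + 8Fr₁²) − 1] = ½[√294.8 − 1] = 8.08.
y₂ = 8.08 × 0.693 = 5.60 m.
Head loss: ΔE = (y₂ − y₁)³/(4y₁y₂) = (5.60 − 0.693)³/(4×0.693×5.60) = 118/15.5 = 7.62 m.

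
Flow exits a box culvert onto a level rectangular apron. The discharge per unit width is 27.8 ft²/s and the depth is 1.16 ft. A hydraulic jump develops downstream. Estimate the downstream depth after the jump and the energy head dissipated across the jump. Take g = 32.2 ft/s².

V₁ = q/y₁ = 27.8/1.16 = 24.0 ft/s. Fr₁ = V₁/√(g·y₁) = 24.0/√(32.2×1.16) = 3.92.
From the momentum equation for a rectangular channel, y₂/y₁ = ½[√(1 + 8Fr₁²) − 1] = ½[√124.0 − 1] = 5.07.
y₂ = 5.07 × 1.16 = 5.88 ft.
Head loss: ΔE = (y₂ − y₁)³/(4y₁y₂) = (5.88 − 1.16)³/(4×1.16×5.88) = 105/27.3 = 3.85 ft.

y₂ = 5.88 ft; ΔE = 3.85 ft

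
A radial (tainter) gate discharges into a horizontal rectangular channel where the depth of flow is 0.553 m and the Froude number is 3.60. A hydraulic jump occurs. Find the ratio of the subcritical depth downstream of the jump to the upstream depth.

y₂/y₁ = 4.62

Fr₁ = 3.60 (given).
Bélanger equation: y₂/y₁ = ½[√(1 + 8Fr₁²) − 1] = ½[√104.7 − 1] = 4.62.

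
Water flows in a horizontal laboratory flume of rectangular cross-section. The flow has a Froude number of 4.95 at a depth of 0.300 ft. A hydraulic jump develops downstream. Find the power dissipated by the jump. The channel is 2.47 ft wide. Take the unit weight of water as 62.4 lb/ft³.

Fr₁ = 4.95 (given).
Sequent-depth ratio: y₂/y₁ = ½[√(1 + 8Fr₁²) − 1] = ½[√197.0 − 1] = 6.52.
y₂ = 6.52 × 0.300 = 1.96 ft.
Head loss: ΔE = (y₂ − y₁)³/(4y₁y₂) = (1.96 − 0.300)³/(4×0.300×1.96) = 4.54/2.35 = 1.93 ft.
V₁ = Fr₁·√(g·y₁) = 4.95×√(32.2×0.300) = 15.4 ft/s; q = V₁·y₁ = 4.62 ft²/s. Q = q·b = 4.62 × 2.47 = 11.4 cfs. P = γ·Q·ΔE/550 = 62.4 × 11.4 × 1.93 / 550 = 2.50 hp.

P = 2.50 hp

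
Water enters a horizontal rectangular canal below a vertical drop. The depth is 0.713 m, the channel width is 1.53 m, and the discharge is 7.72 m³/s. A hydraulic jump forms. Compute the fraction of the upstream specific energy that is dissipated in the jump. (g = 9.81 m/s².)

ΔE/E₁ = 0.205 (20.5%)

q = Q/b = 7.72/1.53 = 5.05 m²/s; V₁ = q/y₁ = 7.08 m/s. Fr₁ = V₁/√(g·y₁) = 2.68.
Conjugate-depth relation: y₂/y₁ = ½[√(1 + 8Fr₁²) − 1] = ½[√58.28 − 1] = 3.32.
y₂ = 3.32 × 0.713 = 2.37 m.
E₁ = y₁ + V₁²/2g = 3.27 m. ΔE = (y₂ − y₁)³/(4y₁y₂) = 0.668 m. ΔE/E₁ = 0.668/3.27 = 0.205.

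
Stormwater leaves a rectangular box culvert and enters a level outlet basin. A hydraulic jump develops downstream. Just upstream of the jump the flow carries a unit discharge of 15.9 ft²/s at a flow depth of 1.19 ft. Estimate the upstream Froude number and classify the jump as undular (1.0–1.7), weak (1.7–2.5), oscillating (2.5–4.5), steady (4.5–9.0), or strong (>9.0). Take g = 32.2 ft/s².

Fr₁ = 2.16; weak jump

V₁ = q/y₁ = 15.9/1.19 = 13.4 ft/s. Fr₁ = V₁/√(g·y₁) = 13.4/√(32.2×1.19) = 2.16.
Fr₁ = 2.16 lies in the weak range.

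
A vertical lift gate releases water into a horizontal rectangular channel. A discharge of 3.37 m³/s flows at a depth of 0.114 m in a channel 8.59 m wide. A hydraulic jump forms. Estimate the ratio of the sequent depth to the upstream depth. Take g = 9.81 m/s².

q = Q/b = 3.37/8.59 = 0.392 m²/s; V₁ = q/y₁ = 3.44 m/s. Fr₁ = V₁/√(g·y₁) = 3.25.
Conjugate-depth relation: y₂/y₁ = ½[√(1 + 8Fr₁²) − 1] = ½[√85.72 − 1] = 4.13.

y₂/y₁ = 4.13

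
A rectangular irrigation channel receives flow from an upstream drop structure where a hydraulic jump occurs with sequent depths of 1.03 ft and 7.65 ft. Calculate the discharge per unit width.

q = 33.2 ft²/s

For a rectangular channel the momentum equation gives q² = ½·g·y₁·y₂·(y₁ + y₂) = ½×32.2×1.03×7.65×8.68 = 1101.
q = √1101 = 33.2 ft²/s.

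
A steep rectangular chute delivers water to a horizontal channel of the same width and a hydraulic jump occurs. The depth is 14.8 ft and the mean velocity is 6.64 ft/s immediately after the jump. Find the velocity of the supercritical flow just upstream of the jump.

Fr₂ = V₂/√(g·y₂) = 6.64/√(32.2×14.8) = 0.304.
The Bélanger relation is symmetric: y₁/y₂ = ½[√(1 + 8Fr₂²) − 1] = ½[√1.740 − 1] = 0.160.
y₁ = 0.160 × 14.8 = 2.36 ft.
V₁ = q/y₁ = 98.3/2.36 = 41.6 ft/s.

V₁ = 41.6 ft/s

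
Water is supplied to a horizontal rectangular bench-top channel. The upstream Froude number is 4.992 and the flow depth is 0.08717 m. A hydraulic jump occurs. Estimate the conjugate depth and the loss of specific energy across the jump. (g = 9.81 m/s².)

Fr₁ = 4.992 (given).
Sequent-depth ratio: y₂/y₁ = ½[√(1 + 8Fr₁²) − 1] = ½[√200.36 − 1] = 6.577.
y₂ = 6.577 × 0.08717 = 0.5734 m.
Head loss: ΔE = (y₂ − y₁)³/(4y₁y₂) = (0.5734 − 0.08717)³/(4×0.08717×0.5734) = 0.1149/0.1999 = 0.5749 m.

y₂ = 0.5734 m; ΔE = 0.5749 m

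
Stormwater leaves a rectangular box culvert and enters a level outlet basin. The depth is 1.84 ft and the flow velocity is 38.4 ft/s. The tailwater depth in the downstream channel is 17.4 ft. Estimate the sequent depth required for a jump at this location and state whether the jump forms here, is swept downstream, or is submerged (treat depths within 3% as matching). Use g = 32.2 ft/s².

y₂ = 12.1 ft; the jump is submerged

Fr₁ = V₁/√(g·y₁) = 38.4/√(32.2×1.84) = 4.99.
Bélanger equation: y₂/y₁ = ½[√(1 + 8Fr₁²) − 1] = ½[√200.1 − 1] = 6.57.
y₂ = 6.57 × 1.84 = 12.1 ft.
Tailwater y_tw = 17.4 ft: y_tw > y₂, so the jump is submerged.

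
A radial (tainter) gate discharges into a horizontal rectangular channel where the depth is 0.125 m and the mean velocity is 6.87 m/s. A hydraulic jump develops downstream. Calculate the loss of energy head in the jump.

Fr₁ = V₁/√(g·y₁) = 6.87/√(9.81×0.125) = 6.20.
Bélanger equation: y₂/y₁ = ½[√(1 + 8Fr₁²) − 1] = ½[√308.9 − 1] = 8.29.
y₂ = 8.29 × 0.125 = 1.04 m.
q = V₁·y₁ = 6.87 × 0.125 = 0.859 m²/s. V₂ = q/y₂ = 0.859/1.04 = 0.829 m/s. E₁ = y₁ + V₁²/2g = 2.53 m; E₂ = y₂ + V₂²/2g = 1.07 m. ΔE = E₁ − E₂ = 1.46 m.

ΔE = 1.46 m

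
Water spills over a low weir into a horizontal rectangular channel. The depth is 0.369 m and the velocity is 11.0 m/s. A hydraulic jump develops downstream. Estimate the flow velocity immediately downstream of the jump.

V₂ = 1.43 m/s

Fr₁ = V₁/√(g·y₁) = 11.0/√(9.81×0.369) = 5.78.
Conjugate-depth relation: y₂/y₁ = ½[√(1 + 8Fr₁²) − 1] = ½[√268.4 − 1] = 7.69.
y₂ = 7.69 × 0.369 = 2.84 m.
q = V₁·y₁ = 11.0 × 0.369 = 4.06 m²/s.
V₂ = q/y₂ = 4.06/2.84 = 1.43 m/s.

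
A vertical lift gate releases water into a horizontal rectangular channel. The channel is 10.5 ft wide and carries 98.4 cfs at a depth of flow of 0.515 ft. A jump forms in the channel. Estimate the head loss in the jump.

q = Q/b = 98.4/10.5 = 9.37 ft²/s; V₁ = q/y₁ = 18.2 ft/s. Fr₁ = V₁/√(g·y₁) = 4.47.
Bélanger equation: y₂/y₁ = ½[√(1 + 8Fr₁²) − 1] = ½[√160.7 − 1] = 5.84.
y₂ = 5.84 × 0.515 = 3.01 ft.
V₂ = q/y₂ = 9.37/3.01 = 3.12 ft/s. E₁ = y₁ + V₁²/2g = 5.66 ft; E₂ = y₂ + V₂²/2g = 3.16 ft. ΔE = E₁ − E₂ = 2.50 ft.

ΔE = 2.50 ft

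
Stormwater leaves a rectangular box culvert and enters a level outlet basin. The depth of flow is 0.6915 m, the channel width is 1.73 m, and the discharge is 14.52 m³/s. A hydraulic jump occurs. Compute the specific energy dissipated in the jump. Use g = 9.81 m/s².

q = Q/b = 14.52/1.73 = 8.393 m²/s; V₁ = q/y₁ = 12.14 m/s. Fr₁ = V₁/√(g·y₁) = 4.660.
Sequent-depth ratio: y₂/y₁ = ½[√(1 + 8Fr₁²) − 1] = ½[√174.73 − 1] = 6.109.
y₂ = 6.109 × 0.6915 = 4.225 m.
Head loss: ΔE = (y₂ − y₁)³/(4y₁y₂) = (4.225 − 0.6915)³/(4×0.6915×4.225) = 44.10/11.69 = 3.774 m.

ΔE = 3.774 m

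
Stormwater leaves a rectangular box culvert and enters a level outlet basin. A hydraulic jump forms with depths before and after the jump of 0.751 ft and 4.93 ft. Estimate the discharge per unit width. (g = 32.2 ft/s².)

q = 18.4 ft²/s

For a rectangular channel the momentum equation gives q² = ½·g·y₁·y₂·(y₁ + y₂) = ½×32.2×0.751×4.93×5.68 = 339.
q = √339 = 18.4 ft²/s.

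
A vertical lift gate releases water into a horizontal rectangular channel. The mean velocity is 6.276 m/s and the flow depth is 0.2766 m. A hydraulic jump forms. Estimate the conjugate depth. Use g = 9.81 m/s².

Fr₁ = V₁/√(g·y₁) = 6.276/√(9.81×0.2766) = 3.810.
From the momentum equation for a rectangular channel, y₂/y₁ = ½[√(1 + 8Fr₁²) − 1] = ½[√117.13 − 1] = 4.911.
y₂ = 4.911 × 0.2766 = 1.358 m.

y₂ = 1.358 m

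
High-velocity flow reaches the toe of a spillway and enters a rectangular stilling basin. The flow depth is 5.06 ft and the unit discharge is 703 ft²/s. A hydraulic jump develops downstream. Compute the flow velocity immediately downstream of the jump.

V₂ = 9.32 ft/s

V₁ = q/y₁ = 703/5.06 = 139 ft/s. Fr₁ = V₁/√(g·y₁) = 139/√(32.2×5.06) = 10.9.
Bélanger equation: y₂/y₁ = ½[√(1 + 8Fr₁²) − 1] = ½[√948.7 − 1] = 14.9.
y₂ = 14.9 × 5.06 = 75.4 ft.
V₂ = q/y₂ = 703/75.4 = 9.32 ft/s.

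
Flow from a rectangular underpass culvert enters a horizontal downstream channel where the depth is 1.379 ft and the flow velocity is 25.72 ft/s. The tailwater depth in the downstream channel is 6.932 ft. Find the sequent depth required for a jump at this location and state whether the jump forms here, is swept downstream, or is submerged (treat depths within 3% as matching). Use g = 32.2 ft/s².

Fr₁ = V₁/√(g·y₁) = 25.72/√(32.2×1.379) = 3.860.
Conjugate-depth relation: y₂/y₁ = ½[√(1 + 8Fr₁²) − 1] = ½[√120.18 − 1] = 4.981.
y₂ = 4.981 × 1.379 = 6.869 ft.
Tailwater y_tw = 6.932 ft: y_tw ≈ y₂, so the jump forms here.

y₂ = 6.869 ft; the jump forms here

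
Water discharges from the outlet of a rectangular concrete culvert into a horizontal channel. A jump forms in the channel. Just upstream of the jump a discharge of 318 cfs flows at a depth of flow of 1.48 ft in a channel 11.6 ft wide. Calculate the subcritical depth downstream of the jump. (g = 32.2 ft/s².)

y₂ = 4.92 ft

q = Q/b = 318/11.6 = 27.4 ft²/s; V₁ = q/y₁ = 18.5 ft/s. Fr₁ = V₁/√(g·y₁) = 2.68.
Bélanger equation: y₂/y₁ = ½[√(1 + 8Fr₁²) − 1] = ½[√58.60 − 1] = 3.33.
y₂ = 3.33 × 1.48 = 4.92 ft.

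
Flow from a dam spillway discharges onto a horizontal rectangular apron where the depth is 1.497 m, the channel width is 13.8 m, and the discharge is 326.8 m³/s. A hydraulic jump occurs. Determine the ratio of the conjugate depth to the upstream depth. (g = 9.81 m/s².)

q = Q/b = 326.8/13.8 = 23.68 m²/s; V₁ = q/y₁ = 15.82 m/s. Fr₁ = V₁/√(g·y₁) = 4.128.
Sequent-depth ratio: y₂/y₁ = ½[√(1 + 8Fr₁²) − 1] = ½[√137.32 − 1] = 5.359.

y₂/y₁ = 5.359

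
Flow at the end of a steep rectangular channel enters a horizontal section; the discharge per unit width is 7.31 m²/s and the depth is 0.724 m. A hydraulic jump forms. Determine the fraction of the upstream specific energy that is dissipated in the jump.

V₁ = q/y₁ = 7.31/0.724 = 10.1 m/s. Fr₁ = V₁/√(g·y₁) = 10.1/√(9.81×0.724) = 3.79.
Bélanger equation: y₂/y₁ = ½[√(1 + 8Fr₁²) − 1] = ½[√115.8 − 1] = 4.88.
y₂ = 4.88 × 0.724 = 3.53 m.
E₁ = y₁ + V₁²/2g = 5.92 m. ΔE = (y₂ − y₁)³/(4y₁y₂) = 2.17 m. ΔE/E₁ = 2.17/5.92 = 0.366.

ΔE/E₁ = 0.366 (36.6%)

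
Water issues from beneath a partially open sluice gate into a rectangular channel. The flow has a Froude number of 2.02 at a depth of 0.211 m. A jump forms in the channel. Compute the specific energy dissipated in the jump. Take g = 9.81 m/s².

ΔE = 0.0603 m

Fr₁ = 2.02 (given).
Bélanger equation: y₂/y₁ = ½[√(1 + 8Fr₁²) − 1] = ½[√33.64 − 1] = 2.40.
y₂ = 2.40 × 0.211 = 0.506 m.
Head loss: ΔE = (y₂ − y₁)³/(4y₁y₂) = (0.506 − 0.211)³/(4×0.211×0.506) = 0.0258/0.427 = 0.0603 m.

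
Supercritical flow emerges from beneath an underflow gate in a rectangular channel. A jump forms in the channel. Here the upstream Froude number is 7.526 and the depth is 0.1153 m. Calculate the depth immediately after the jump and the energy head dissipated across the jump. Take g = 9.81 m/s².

y₂ = 1.171 m; ΔE = 2.178 m

Fr₁ = 7.526 (given).
Sequent-depth ratio: y₂/y₁ = ½[√(1 + 8Fr₁²) − 1] = ½[√454.13 − 1] = 10.16.
y₂ = 10.16 × 0.1153 = 1.171 m.
Head loss: ΔE = (y₂ − y₁)³/(4y₁y₂) = (1.171 − 0.1153)³/(4×0.1153×1.171) = 1.176/0.5400 = 2.178 m.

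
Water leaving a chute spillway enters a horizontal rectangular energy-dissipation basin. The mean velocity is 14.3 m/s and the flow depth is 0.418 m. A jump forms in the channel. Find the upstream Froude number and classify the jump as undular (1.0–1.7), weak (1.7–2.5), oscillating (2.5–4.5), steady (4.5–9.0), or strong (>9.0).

Fr₁ = 7.06; steady jump

Fr₁ = V₁/√(g·y₁) = 14.3/√(9.81×0.418) = 7.06.
Fr₁ = 7.06 lies in the steady range.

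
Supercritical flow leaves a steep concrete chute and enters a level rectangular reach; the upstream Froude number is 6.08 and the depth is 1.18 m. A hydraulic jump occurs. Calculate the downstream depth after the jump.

y₂ = 9.57 m

Fr₁ = 6.08 (given).
Conjugate-depth relation: y₂/y₁ = ½[√(1 + 8Fr₁²) − 1] = ½[√296.7 − 1] = 8.11.
y₂ = 8.11 × 1.18 = 9.57 m.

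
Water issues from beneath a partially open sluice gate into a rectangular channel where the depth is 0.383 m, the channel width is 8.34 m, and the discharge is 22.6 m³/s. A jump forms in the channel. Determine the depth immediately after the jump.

q = Q/b = 22.6/8.34 = 2.71 m²/s; V₁ = q/y₁ = 7.08 m/s. Fr₁ = V₁/√(g·y₁) = 3.65.
By Bélanger, y₂/y₁ = ½[√(1 + 8Fr₁²) − 1] = ½[√107.6 − 1] = 4.69.
y₂ = 4.69 × 0.383 = 1.79 m.

y₂ = 1.79 m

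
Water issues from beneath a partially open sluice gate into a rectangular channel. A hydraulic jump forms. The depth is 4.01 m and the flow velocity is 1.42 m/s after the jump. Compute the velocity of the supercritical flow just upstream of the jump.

Fr₂ = V₂/√(g·y₂) = 1.42/√(9.81×4.01) = 0.226.
The Bélanger relation is symmetric: y₁/y₂ = ½[√(1 + 8Fr₂²) − 1] = ½[√1.410 − 1] = 0.0937.
y₁ = 0.0937 × 4.01 = 0.376 m.
V₁ = q/y₁ = 5.69/0.376 = 15.1 m/s.

V₁ = 15.1 m/s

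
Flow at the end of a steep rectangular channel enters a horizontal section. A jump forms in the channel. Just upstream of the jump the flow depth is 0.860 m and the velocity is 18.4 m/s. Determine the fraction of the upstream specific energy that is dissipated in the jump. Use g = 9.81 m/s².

ΔE/E₁ = 0.585 (58.5%)

Fr₁ = V₁/√(g·y₁) = 18.4/√(9.81×0.860) = 6.33.
Conjugate-depth relation: y₂/y₁ = ½[√(1 + 8Fr₁²) − 1] = ½[√322.0 − 1] = 8.47.
y₂ = 8.47 × 0.860 = 7.29 m.
E₁ = y₁ + V₁²/2g = 18.1 m. ΔE = (y₂ − y₁)³/(4y₁y₂) = 10.6 m. ΔE/E₁ = 10.6/18.1 = 0.585.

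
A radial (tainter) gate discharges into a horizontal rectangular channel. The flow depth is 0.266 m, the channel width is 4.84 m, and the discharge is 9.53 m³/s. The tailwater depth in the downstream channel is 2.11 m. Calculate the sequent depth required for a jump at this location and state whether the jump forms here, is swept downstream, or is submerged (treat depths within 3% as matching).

y₂ = 1.60 m; the jump is submerged

q = Q/b = 9.53/4.84 = 1.97 m²/s; V₁ = q/y₁ = 7.40 m/s. Fr₁ = V₁/√(g·y₁) = 4.58.
Bélanger equation: y₂/y₁ = ½[√(1 + 8Fr₁²) − 1] = ½[√169.0 − 1] = 6.00.
y₂ = 6.00 × 0.266 = 1.60 m.
Tailwater y_tw = 2.11 m: y_tw > y₂, so the jump is submerged.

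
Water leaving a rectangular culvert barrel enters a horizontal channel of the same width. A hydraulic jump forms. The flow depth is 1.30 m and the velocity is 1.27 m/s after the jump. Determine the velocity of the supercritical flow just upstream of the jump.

Fr₂ = V₂/√(g·y₂) = 1.27/√(9.81×1.30) = 0.356.
The Bélanger relation is symmetric: y₁/y₂ = ½[√(1 + 8Fr₂²) − 1] = ½[√2.012 − 1] = 0.209.
y₁ = 0.209 × 1.30 = 0.272 m.
V₁ = q/y₁ = 1.65/0.272 = 6.07 m/s.

V₁ = 6.07 m/s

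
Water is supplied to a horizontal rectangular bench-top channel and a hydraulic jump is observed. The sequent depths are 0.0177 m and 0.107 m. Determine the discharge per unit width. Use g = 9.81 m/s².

For a rectangular channel the momentum equation gives q² = ½·g·y₁·y₂·(y₁ + y₂) = ½×9.81×0.0177×0.107×0.125 = 0.00116.
q = √0.00116 = 0.0340 m²/s.

q = 0.0340 m²/s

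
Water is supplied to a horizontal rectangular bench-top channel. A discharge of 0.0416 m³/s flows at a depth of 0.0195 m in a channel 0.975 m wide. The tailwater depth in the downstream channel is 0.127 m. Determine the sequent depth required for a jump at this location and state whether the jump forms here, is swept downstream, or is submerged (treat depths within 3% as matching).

q = Q/b = 0.0416/0.975 = 0.0427 m²/s; V₁ = q/y₁ = 2.19 m/s. Fr₁ = V₁/√(g·y₁) = 5.00.
Bélanger equation: y₂/y₁ = ½[√(1 + 8Fr₁²) − 1] = ½[√201.2 − 1] = 6.59.
y₂ = 6.59 × 0.0195 = 0.129 m.
Tailwater y_tw = 0.127 m: y_tw ≈ y₂, so the jump forms here.

y₂ = 0.129 m; the jump forms here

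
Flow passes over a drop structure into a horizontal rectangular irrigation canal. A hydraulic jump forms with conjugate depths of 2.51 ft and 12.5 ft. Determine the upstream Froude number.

For a rectangular channel the momentum equation gives q² = ½·g·y₁·y₂·(y₁ + y₂) = ½×32.2×2.51×12.5×15.0 = 7582.
q = √7582 = 87.1 ft²/s.
V₁ = q/y₁ = 34.7 ft/s; Fr₁ = V₁/√(g·y₁) = 3.86.

Fr₁ = 3.86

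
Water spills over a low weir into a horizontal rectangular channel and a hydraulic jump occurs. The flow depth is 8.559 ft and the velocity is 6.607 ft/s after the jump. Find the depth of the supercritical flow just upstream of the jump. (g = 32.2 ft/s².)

Fr₂ = V₂/√(g·y₂) = 6.607/√(32.2×8.559) = 0.3980.
The Bélanger relation is symmetric: y₁/y₂ = ½[√(1 + 8Fr₂²) − 1] = ½[√2.2671 − 1] = 0.2528.
y₁ = 0.2528 × 8.559 = 2.164 ft.

y₁ = 2.164 ft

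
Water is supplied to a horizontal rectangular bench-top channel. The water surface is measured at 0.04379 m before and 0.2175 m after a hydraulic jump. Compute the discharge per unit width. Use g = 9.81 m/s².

For a rectangular channel the momentum equation gives q² = ½·g·y₁·y₂·(y₁ + y₂) = ½×9.81×0.04379×0.2175×0.2613 = 0.01221.
q = √0.01221 = 0.1105 m²/s.

q = 0.1105 m²/s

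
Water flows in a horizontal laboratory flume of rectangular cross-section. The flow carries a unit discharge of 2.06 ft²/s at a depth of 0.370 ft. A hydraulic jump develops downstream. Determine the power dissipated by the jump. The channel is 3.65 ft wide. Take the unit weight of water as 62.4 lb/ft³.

V₁ = q/y₁ = 2.06/0.370 = 5.57 ft/s. Fr₁ = V₁/√(g·y₁) = 5.57/√(32.2×0.370) = 1.61.
Bélanger equation: y₂/y₁ = ½[√(1 + 8Fr₁²) − 1] = ½[√21.81 − 1] = 1.84.
y₂ = 1.84 × 0.370 = 0.679 ft.
Head loss: ΔE = (y₂ − y₁)³/(4y₁y₂) = (0.679 − 0.370)³/(4×0.370×0.679) = 0.0295/1.01 = 0.0294 ft.
Q = q·b = 2.06 × 3.65 = 7.52 cfs. P = γ·Q·ΔE/550 = 62.4 × 7.52 × 0.0294 / 550 = 0.0251 hp.

P = 0.0251 hp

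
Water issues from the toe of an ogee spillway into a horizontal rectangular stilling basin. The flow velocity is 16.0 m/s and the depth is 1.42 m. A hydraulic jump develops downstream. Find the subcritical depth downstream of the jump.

y₂ = 7.93 m

Fr₁ = V₁/√(g·y₁) = 16.0/√(9.81×1.42) = 4.29.
From the momentum equation for a rectangular channel, y₂/y₁ = ½[√(1 + 8Fr₁²) − 1] = ½[√148.0 − 1] = 5.58.
y₂ = 5.58 × 1.42 = 7.93 m.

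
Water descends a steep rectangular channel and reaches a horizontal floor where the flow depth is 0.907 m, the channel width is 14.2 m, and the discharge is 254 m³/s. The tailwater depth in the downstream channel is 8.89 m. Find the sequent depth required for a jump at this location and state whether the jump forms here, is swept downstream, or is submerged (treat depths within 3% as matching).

q = Q/b = 254/14.2 = 17.9 m²/s; V₁ = q/y₁ = 19.7 m/s. Fr₁ = V₁/√(g·y₁) = 6.61.
Bélanger equation: y₂/y₁ = ½[√(1 + 8Fr₁²) − 1] = ½[√350.7 − 1] = 8.86.
y₂ = 8.86 × 0.907 = 8.04 m.
Tailwater y_tw = 8.89 m: y_tw > y₂, so the jump is submerged.

y₂ = 8.04 m; the jump is submerged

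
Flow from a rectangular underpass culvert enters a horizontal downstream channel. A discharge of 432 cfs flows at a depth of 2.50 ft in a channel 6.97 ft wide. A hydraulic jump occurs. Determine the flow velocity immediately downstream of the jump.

V₂ = 7.21 ft/s

q = Q/b = 432/6.97 = 62.0 ft²/s; V₁ = q/y₁ = 24.8 ft/s. Fr₁ = V₁/√(g·y₁) = 2.76.
Conjugate-depth relation: y₂/y₁ = ½[√(1 + 8Fr₁²) − 1] = ½[√62.08 − 1] = 3.44.
y₂ = 3.44 × 2.50 = 8.60 ft.
V₂ = q/y₂ = 62.0/8.60 = 7.21 ft/s.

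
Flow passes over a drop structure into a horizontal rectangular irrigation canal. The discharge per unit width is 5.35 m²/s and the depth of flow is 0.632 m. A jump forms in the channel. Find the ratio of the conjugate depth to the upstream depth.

y₂/y₁ = 4.33

V₁ = q/y₁ = 5.35/0.632 = 8.47 m/s. Fr₁ = V₁/√(g·y₁) = 8.47/√(9.81×0.632) = 3.40.
Bélanger equation: y₂/y₁ = ½[√(1 + 8Fr₁²) − 1] = ½[√93.46 − 1] = 4.33.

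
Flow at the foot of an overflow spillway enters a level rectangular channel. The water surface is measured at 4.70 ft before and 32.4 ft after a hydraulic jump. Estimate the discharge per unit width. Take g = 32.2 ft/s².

q = 302 ft²/s

For a rectangular channel the momentum equation gives q² = ½·g·y₁·y₂·(y₁ + y₂) = ½×32.2×4.70×32.4×37.1 = 90958.
q = √90958 = 302 ft²/s.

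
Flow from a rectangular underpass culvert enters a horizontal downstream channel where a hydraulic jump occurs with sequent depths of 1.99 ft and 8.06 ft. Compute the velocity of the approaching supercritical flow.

V₁ = 25.6 ft/s

For a rectangular channel the momentum equation gives q² = ½·g·y₁·y₂·(y₁ + y₂) = ½×32.2×1.99×8.06×10.1 = 2595.
q = √2595 = 50.9 ft²/s.
V₁ = q/y₁ = 50.9/1.99 = 25.6 ft/s.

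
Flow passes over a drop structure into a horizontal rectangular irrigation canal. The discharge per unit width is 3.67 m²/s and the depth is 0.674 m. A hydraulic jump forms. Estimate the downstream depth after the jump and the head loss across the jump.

y₂ = 1.71 m; ΔE = 0.241 m

V₁ = q/y₁ = 3.67/0.674 = 5.45 m/s. Fr₁ = V₁/√(g·y₁) = 5.45/√(9.81×0.674) = 2.12.
Sequent-depth ratio: y₂/y₁ = ½[√(1 + 8Fr₁²) − 1] = ½[√36.87 − 1] = 2.54.
y₂ = 2.54 × 0.674 = 1.71 m.
V₂ = q/y₂ = 3.67/1.71 = 2.15 m/s. E₁ = y₁ + V₁²/2g = 2.19 m; E₂ = y₂ + V₂²/2g = 1.94 m. ΔE = E₁ − E₂ = 0.241 m.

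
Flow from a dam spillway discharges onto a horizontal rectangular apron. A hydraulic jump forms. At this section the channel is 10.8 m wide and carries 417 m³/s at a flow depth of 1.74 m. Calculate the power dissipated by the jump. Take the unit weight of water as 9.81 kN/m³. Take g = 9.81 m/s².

P = 57132 kW

q = Q/b = 417/10.8 = 38.6 m²/s; V₁ = q/y₁ = 22.2 m/s. Fr₁ = V₁/√(g·y₁) = 5.37.
Conjugate-depth relation: y₂/y₁ = ½[√(1 + 8Fr₁²) − 1] = ½[√231.8 − 1] = 7.11.
y₂ = 7.11 × 1.74 = 12.4 m.
Head loss: ΔE = (y₂ − y₁)³/(4y₁y₂) = (12.4 − 1.74)³/(4×1.74×12.4) = 1203/86.1 = 14.0 m.
P = γ·Q·ΔE = 9.81 × 417 × 14.0 = 57132 kW.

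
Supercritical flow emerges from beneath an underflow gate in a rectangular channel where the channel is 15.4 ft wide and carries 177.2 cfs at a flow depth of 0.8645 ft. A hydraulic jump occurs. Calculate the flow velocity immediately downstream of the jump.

V₂ = 4.290 ft/s

q = Q/b = 177.2/15.4 = 11.51 ft²/s; V₁ = q/y₁ = 13.31 ft/s. Fr₁ = V₁/√(g·y₁) = 2.523.
Conjugate-depth relation: y₂/y₁ = ½[√(1 + 8Fr₁²) − 1] = ½[√51.913 − 1] = 3.103.
y₂ = 3.103 × 0.8645 = 2.682 ft.
V₂ = q/y₂ = 11.51/2.682 = 4.290 ft/s.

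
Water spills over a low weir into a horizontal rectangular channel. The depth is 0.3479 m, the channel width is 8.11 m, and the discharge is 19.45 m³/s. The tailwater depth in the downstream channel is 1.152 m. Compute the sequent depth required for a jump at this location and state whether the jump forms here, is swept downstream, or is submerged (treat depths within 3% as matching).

q = Q/b = 19.45/8.11 = 2.398 m²/s; V₁ = q/y₁ = 6.894 m/s. Fr₁ = V₁/√(g·y₁) = 3.731.
Bélanger equation: y₂/y₁ = ½[√(1 + 8Fr₁²) − 1] = ½[√112.39 − 1] = 4.801.
y₂ = 4.801 × 0.3479 = 1.670 m.
Tailwater y_tw = 1.152 m: y_tw < y₂, so the jump is swept downstream.

y₂ = 1.670 m; the jump is swept downstream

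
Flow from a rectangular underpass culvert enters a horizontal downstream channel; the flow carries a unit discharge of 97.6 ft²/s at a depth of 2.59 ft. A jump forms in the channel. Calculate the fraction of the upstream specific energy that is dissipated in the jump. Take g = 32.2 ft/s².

V₁ = q/y₁ = 97.6/2.59 = 37.7 ft/s. Fr₁ = V₁/√(g·y₁) = 37.7/√(32.2×2.59) = 4.13.
Sequent-depth ratio: y₂/y₁ = ½[√(1 + 8Fr₁²) − 1] = ½[√137.2 − 1] = 5.36.
y₂ = 5.36 × 2.59 = 13.9 ft.
E₁ = y₁ + V₁²/2g = 24.6 ft. ΔE = (y₂ − y₁)³/(4y₁y₂) = 10.00 ft. ΔE/E₁ = 10.00/24.6 = 0.406.

ΔE/E₁ = 0.406 (40.6%)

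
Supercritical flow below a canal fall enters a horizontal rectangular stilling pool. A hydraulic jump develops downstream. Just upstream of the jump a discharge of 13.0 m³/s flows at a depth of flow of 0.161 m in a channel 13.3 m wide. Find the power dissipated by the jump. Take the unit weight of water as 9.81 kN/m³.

q = Q/b = 13.0/13.3 = 0.977 m²/s; V₁ = q/y₁ = 6.07 m/s. Fr₁ = V₁/√(g·y₁) = 4.83.
Conjugate-depth relation: y₂/y₁ = ½[√(1 + 8Fr₁²) − 1] = ½[√187.7 − 1] = 6.35.
y₂ = 6.35 × 0.161 = 1.02 m.
Head loss: ΔE = (y₂ − y₁)³/(4y₁y₂) = (1.02 − 0.161)³/(4×0.161×1.02) = 0.639/0.658 = 0.971 m.
P = γ·Q·ΔE = 9.81 × 13.0 × 0.971 = 124 kW.

P = 124 kW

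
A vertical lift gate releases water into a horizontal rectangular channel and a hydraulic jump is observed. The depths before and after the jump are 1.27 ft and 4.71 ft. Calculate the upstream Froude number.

For a rectangular channel the momentum equation gives q² = ½·g·y₁·y₂·(y₁ + y₂) = ½×32.2×1.27×4.71×5.98 = 576.
q = √576 = 24.0 ft²/s.
V₁ = q/y₁ = 18.9 ft/s; Fr₁ = V₁/√(g·y₁) = 2.95.

Fr₁ = 2.95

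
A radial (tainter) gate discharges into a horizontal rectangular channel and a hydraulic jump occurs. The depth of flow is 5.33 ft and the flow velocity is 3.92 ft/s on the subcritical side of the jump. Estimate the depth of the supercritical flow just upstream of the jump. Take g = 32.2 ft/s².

y₁ = 0.826 ft

Fr₂ = V₂/√(g·y₂) = 3.92/√(32.2×5.33) = 0.299.
Since the conjugate-depth ratio holds either way, y₁/y₂ = ½[√(1 + 8Fr₂²) − 1] = ½[√1.716 − 1] = 0.155.
y₁ = 0.155 × 5.33 = 0.826 ft.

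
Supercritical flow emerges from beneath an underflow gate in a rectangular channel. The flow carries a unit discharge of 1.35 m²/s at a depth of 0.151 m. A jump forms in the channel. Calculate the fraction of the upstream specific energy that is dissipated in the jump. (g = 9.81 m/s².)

V₁ = q/y₁ = 1.35/0.151 = 8.94 m/s. Fr₁ = V₁/√(g·y₁) = 8.94/√(9.81×0.151) = 7.35.
By Bélanger, y₂/y₁ = ½[√(1 + 8Fr₁²) − 1] = ½[√432.7 − 1] = 9.90.
y₂ = 9.90 × 0.151 = 1.49 m.
E₁ = y₁ + V₁²/2g = 4.22 m. ΔE = (y₂ − y₁)³/(4y₁y₂) = 2.69 m. ΔE/E₁ = 2.69/4.22 = 0.636.

ΔE/E₁ = 0.636 (63.6%)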